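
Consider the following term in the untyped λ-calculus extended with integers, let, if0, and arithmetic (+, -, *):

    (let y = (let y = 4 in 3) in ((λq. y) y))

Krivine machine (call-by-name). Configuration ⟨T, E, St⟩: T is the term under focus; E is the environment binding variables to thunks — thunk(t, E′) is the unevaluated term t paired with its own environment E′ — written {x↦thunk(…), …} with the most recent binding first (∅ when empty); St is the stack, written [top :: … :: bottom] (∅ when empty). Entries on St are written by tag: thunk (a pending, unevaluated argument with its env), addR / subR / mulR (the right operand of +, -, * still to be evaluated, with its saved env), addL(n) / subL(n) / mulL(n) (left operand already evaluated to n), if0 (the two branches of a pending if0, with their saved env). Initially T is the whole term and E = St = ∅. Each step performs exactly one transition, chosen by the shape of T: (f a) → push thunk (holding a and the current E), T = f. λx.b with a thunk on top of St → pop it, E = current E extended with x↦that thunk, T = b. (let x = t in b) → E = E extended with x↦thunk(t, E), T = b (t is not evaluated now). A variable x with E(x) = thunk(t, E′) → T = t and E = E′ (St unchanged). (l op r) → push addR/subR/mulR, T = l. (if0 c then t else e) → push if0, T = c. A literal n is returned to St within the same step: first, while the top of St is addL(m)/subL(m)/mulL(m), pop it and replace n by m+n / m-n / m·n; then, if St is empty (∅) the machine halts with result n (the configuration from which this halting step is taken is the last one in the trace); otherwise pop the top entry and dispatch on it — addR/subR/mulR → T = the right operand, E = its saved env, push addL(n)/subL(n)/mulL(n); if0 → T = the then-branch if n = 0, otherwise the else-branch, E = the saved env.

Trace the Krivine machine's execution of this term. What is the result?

Answer: 3

Execution trace:
[0] ⟨T=(let y = (let y = 4 in 3) in ((λq. y) y)); E=∅; St=∅⟩
[1] ⟨T=((λq. y) y); E={y↦thunk((let y = 4 in 3), ∅)}; St=∅⟩
[2] ⟨T=(λq. y); E={y↦thunk((let y = 4 in 3), ∅)}; St=[thunk]⟩
[3] ⟨T=y; E={q↦thunk(y, {y↦thunk((let y = 4 in 3), ∅)}), y↦thunk((let y = 4 in 3), ∅)}; St=∅⟩
[4] ⟨T=(let y = 4 in 3); E=∅; St=∅⟩
[5] ⟨T=3; E={y↦thunk(4, ∅)}; St=∅⟩
→ final value 3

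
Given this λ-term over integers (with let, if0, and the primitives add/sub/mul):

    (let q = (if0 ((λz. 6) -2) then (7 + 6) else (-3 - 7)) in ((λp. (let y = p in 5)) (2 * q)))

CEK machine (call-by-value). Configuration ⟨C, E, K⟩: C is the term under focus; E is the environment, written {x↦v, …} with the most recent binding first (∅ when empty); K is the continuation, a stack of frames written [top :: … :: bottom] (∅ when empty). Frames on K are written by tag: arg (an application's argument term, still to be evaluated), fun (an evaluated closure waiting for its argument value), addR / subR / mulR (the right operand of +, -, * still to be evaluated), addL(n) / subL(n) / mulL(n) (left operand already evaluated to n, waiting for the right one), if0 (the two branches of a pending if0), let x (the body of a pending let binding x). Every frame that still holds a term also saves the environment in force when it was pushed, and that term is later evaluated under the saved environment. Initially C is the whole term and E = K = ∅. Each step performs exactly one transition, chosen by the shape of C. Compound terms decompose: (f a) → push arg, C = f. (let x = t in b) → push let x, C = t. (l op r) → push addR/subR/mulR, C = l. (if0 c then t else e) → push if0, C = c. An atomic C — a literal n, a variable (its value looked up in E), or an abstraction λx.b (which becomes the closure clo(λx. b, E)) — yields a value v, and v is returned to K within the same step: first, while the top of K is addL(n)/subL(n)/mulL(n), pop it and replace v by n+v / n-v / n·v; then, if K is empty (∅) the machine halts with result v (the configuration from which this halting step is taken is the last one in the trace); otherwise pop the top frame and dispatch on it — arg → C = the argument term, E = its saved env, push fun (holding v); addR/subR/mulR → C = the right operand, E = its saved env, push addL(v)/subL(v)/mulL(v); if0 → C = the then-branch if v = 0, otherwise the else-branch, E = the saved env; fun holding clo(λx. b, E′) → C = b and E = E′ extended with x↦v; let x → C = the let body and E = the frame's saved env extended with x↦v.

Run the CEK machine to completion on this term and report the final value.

[0] ⟨C=(let q = (if0 ((λz. 6) -2) then (7 + 6) else (-3 - 7)) in ((λp. (let y = p in 5)) (2 * q))); E=∅; K=∅⟩
[1] ⟨C=(if0 ((λz. 6) -2) then (7 + 6) else (-3 - 7)); E=∅; K=[let q]⟩
[2] ⟨C=((λz. 6) -2); E=∅; K=[if0 :: let q]⟩
[3] ⟨C=(λz. 6); E=∅; K=[arg :: if0 :: let q]⟩
[4] ⟨C=-2; E=∅; K=[fun :: if0 :: let q]⟩
[5] ⟨C=6; E={z↦-2}; K=[if0 :: let q]⟩
[6] ⟨C=(-3 - 7); E=∅; K=[let q]⟩
[7] ⟨C=-3; E=∅; K=[subR :: let q]⟩
[8] ⟨C=7; E=∅; K=[subL(-3) :: let q]⟩
[9] ⟨C=((λp. (let y = p in 5)) (2 * q)); E={q↦-10}; K=∅⟩
[10] ⟨C=(λp. (let y = p in 5)); E={q↦-10}; K=[arg]⟩
[11] ⟨C=(2 * q); E={q↦-10}; K=[fun]⟩
[12] ⟨C=2; E={q↦-10}; K=[mulR :: fun]⟩
[13] ⟨C=q; E={q↦-10}; K=[mulL(2) :: fun]⟩
[14] ⟨C=(let y = p in 5); E={p↦-20, q↦-10}; K=∅⟩
[15] ⟨C=p; E={p↦-20, q↦-10}; K=[let y]⟩
[16] ⟨C=5; E={y↦-20, p↦-20, q↦-10}; K=∅⟩
→ final value 5

Answer: 5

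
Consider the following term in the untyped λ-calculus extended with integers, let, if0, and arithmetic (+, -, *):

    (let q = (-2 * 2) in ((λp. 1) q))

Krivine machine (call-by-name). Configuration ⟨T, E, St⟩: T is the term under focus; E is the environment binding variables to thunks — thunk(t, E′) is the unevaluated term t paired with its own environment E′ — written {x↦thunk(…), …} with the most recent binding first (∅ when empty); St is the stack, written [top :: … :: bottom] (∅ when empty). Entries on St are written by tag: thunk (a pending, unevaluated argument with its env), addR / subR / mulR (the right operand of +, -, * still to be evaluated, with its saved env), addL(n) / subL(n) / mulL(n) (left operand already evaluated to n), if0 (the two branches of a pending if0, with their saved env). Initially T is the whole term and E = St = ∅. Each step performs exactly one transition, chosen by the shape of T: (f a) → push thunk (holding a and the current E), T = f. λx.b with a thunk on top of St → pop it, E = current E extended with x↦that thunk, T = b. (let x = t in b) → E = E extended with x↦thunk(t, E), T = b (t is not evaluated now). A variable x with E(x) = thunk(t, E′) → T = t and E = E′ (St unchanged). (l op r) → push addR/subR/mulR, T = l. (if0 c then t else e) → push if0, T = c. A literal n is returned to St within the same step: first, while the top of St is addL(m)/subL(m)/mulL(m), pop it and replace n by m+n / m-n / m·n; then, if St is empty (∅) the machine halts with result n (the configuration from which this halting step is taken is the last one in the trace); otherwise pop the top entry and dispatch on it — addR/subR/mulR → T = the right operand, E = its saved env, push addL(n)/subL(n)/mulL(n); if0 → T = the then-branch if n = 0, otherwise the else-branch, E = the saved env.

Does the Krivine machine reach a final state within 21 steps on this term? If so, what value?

Answer: 1

Machine steps:
0. <T=(let q = (-2 * 2) in ((λp. 1) q)), E=∅, St=∅>
1. <T=((λp. 1) q), E={q↦thunk((-2 * 2), ∅)}, St=∅>
2. <T=(λp. 1), E={q↦thunk((-2 * 2), ∅)}, St=[thunk]>
3. <T=1, E={p↦thunk(q, {q↦thunk((-2 * 2), ∅)}), q↦thunk((-2 * 2), ∅)}, St=∅>
→ final value 1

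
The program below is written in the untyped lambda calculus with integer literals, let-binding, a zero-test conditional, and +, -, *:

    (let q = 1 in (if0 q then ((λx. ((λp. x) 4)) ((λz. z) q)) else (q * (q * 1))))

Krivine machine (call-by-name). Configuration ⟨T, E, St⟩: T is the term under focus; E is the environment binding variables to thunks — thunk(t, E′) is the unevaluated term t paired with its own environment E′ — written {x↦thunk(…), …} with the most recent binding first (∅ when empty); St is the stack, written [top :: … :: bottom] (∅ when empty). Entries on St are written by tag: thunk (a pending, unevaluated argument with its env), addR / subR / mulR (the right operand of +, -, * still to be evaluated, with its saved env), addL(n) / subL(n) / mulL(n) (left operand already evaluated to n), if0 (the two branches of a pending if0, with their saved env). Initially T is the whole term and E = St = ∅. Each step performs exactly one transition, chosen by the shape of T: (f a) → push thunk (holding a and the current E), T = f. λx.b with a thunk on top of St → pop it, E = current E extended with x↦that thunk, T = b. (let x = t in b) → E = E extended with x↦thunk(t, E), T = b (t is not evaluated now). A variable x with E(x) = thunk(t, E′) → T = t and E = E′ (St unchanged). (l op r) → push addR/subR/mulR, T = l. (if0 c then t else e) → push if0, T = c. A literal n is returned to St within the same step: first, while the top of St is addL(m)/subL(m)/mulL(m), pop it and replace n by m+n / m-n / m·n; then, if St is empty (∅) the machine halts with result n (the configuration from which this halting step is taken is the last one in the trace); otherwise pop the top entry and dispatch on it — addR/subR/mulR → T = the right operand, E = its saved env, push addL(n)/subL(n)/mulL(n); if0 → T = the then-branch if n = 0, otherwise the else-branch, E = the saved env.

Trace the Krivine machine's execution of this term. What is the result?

Answer: 1

Derivation:
0. <T=(let q = 1 in (if0 q then ((λx. ((λp. x) 4)) ((λz. z) q)) else (q * (q * 1)))), E=∅, St=∅>
1. <T=(if0 q then ((λx. ((λp. x) 4)) ((λz. z) q)) else (q * (q * 1))), E={q↦thunk(1, ∅)}, St=∅>
2. <T=q, E={q↦thunk(1, ∅)}, St=[if0]>
3. <T=1, E=∅, St=[if0]>
4. <T=(q * (q * 1)), E={q↦thunk(1, ∅)}, St=∅>
5. <T=q, E={q↦thunk(1, ∅)}, St=[mulR]>
6. <T=1, E=∅, St=[mulR]>
7. <T=(q * 1), E={q↦thunk(1, ∅)}, St=[mulL(1)]>
8. <T=q, E={q↦thunk(1, ∅)}, St=[mulR :: mulL(1)]>
9. <T=1, E=∅, St=[mulR :: mulL(1)]>
10. <T=1, E={q↦thunk(1, ∅)}, St=[mulL(1) :: mulL(1)]>
→ final value 1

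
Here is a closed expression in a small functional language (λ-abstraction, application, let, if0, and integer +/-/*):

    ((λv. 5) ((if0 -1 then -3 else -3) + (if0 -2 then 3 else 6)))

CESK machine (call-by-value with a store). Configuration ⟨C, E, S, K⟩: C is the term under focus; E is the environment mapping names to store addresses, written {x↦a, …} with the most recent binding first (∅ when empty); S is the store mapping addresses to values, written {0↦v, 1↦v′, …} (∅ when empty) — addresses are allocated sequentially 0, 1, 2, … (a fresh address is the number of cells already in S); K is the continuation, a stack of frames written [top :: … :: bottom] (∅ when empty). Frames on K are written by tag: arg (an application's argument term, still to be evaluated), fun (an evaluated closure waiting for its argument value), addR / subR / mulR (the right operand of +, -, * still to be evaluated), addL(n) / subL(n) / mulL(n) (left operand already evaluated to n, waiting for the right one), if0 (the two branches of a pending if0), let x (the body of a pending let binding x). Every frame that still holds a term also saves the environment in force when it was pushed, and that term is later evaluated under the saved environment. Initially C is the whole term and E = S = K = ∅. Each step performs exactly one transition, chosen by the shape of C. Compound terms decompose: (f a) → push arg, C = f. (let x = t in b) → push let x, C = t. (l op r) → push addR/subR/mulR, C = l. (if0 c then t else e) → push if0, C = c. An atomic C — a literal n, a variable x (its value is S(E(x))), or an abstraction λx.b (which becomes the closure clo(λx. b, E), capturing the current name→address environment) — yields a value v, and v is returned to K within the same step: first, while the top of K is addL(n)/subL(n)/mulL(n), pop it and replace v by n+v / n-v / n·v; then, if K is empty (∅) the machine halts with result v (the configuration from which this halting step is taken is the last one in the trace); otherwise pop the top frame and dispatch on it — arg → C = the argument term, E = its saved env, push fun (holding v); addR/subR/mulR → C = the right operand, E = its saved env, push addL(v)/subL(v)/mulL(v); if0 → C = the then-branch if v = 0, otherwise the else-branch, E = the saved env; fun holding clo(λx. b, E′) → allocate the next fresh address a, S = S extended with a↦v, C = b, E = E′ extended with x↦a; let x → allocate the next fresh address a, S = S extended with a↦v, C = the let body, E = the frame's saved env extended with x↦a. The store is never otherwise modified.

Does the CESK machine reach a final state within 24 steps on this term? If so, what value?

0. [C=((λv. 5) ((if0 -1 then -3 else -3) + (if0 -2 then 3 else 6))) | E=∅ | S=∅ | K=∅]
1. [C=(λv. 5) | E=∅ | S=∅ | K=[arg]]
2. [C=((if0 -1 then -3 else -3) + (if0 -2 then 3 else 6)) | E=∅ | S=∅ | K=[fun]]
3. [C=(if0 -1 then -3 else -3) | E=∅ | S=∅ | K=[addR :: fun]]
4. [C=-1 | E=∅ | S=∅ | K=[if0 :: addR :: fun]]
5. [C=-3 | E=∅ | S=∅ | K=[addR :: fun]]
6. [C=(if0 -2 then 3 else 6) | E=∅ | S=∅ | K=[addL(-3) :: fun]]
7. [C=-2 | E=∅ | S=∅ | K=[if0 :: addL(-3) :: fun]]
8. [C=6 | E=∅ | S=∅ | K=[addL(-3) :: fun]]
9. [C=5 | E={v↦0} | S={0↦3} | K=∅]
→ final value 5

Answer: 5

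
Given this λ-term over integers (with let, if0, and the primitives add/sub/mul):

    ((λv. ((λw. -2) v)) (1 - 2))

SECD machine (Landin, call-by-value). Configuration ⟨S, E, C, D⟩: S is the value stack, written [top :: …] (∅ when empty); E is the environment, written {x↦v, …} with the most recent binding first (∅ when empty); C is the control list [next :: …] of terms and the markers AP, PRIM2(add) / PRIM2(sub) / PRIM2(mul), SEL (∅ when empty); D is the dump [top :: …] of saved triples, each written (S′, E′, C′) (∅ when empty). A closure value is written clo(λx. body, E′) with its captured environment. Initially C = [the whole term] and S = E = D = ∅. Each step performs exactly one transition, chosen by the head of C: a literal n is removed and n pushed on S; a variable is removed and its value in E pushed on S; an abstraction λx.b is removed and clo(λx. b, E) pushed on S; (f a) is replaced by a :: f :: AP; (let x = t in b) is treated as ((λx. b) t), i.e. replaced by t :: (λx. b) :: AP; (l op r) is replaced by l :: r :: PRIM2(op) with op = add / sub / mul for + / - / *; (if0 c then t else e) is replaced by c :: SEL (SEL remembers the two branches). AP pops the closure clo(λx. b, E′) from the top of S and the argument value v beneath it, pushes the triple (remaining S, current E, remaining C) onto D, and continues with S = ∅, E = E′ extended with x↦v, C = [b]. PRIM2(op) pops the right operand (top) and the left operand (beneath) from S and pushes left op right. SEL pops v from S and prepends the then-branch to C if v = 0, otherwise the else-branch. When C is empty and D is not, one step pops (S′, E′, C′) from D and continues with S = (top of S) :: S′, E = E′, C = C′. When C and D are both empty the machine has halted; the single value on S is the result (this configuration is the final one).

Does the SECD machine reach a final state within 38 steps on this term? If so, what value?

0. [S=∅ | E=∅ | C=[((λv. ((λw. -2) v)) (1 - 2))] | D=∅]
1. [S=∅ | E=∅ | C=[(1 - 2) :: (λv. ((λw. -2) v)) :: AP] | D=∅]
2. [S=∅ | E=∅ | C=[1 :: 2 :: PRIM2(sub) :: (λv. ((λw. -2) v)) :: AP] | D=∅]
3. [S=[1] | E=∅ | C=[2 :: PRIM2(sub) :: (λv. ((λw. -2) v)) :: AP] | D=∅]
4. [S=[2 :: 1] | E=∅ | C=[PRIM2(sub) :: (λv. ((λw. -2) v)) :: AP] | D=∅]
5. [S=[-1] | E=∅ | C=[(λv. ((λw. -2) v)) :: AP] | D=∅]
6. [S=[clo(λv. ((λw. -2) v), ∅) :: -1] | E=∅ | C=[AP] | D=∅]
7. [S=∅ | E={v↦-1} | C=[((λw. -2) v)] | D=[(∅, ∅, ∅)]]
8. [S=∅ | E={v↦-1} | C=[v :: (λw. -2) :: AP] | D=[(∅, ∅, ∅)]]
9. [S=[-1] | E={v↦-1} | C=[(λw. -2) :: AP] | D=[(∅, ∅, ∅)]]
10. [S=[clo(λw. -2, {v↦-1}) :: -1] | E={v↦-1} | C=[AP] | D=[(∅, ∅, ∅)]]
11. [S=∅ | E={w↦-1, v↦-1} | C=[-2] | D=[(∅, {v↦-1}, ∅) :: (∅, ∅, ∅)]]
12. [S=[-2] | E={w↦-1, v↦-1} | C=∅ | D=[(∅, {v↦-1}, ∅) :: (∅, ∅, ∅)]]
13. [S=[-2] | E={v↦-1} | C=∅ | D=[(∅, ∅, ∅)]]
14. [S=[-2] | E=∅ | C=∅ | D=∅]
→ final value -2

Answer: -2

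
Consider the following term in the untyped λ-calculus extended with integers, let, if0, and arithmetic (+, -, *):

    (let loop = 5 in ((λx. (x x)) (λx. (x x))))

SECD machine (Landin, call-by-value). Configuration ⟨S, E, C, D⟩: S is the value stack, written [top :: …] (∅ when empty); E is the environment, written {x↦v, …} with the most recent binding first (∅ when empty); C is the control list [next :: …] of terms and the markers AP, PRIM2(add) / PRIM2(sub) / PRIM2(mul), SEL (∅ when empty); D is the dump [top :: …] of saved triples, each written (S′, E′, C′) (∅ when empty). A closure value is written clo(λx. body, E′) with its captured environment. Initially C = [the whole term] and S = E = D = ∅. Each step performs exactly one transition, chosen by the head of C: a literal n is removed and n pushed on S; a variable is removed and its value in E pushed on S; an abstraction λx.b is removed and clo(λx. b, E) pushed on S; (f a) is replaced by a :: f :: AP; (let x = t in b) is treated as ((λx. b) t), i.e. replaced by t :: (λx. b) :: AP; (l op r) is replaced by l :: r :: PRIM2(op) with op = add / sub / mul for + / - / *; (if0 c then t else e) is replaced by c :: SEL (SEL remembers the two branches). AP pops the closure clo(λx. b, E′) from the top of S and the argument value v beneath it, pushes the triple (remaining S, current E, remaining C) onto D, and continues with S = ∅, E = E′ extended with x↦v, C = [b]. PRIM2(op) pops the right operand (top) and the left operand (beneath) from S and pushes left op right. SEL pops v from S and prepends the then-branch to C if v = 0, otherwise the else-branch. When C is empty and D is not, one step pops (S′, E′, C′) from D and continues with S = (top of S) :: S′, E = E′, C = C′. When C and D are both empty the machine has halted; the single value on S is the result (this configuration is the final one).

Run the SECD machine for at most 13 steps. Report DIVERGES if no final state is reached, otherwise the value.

Answer: DIVERGES (no final state within 13 steps)

Execution trace:
t=0: ⟨S=∅; E=∅; C=[(let loop = 5 in ((λx. (x x)) (λx. (x x))))]; D=∅⟩
t=1: ⟨S=∅; E=∅; C=[5 :: (λloop. ((λx. (x x)) (λx. (x x)))) :: AP]; D=∅⟩
t=2: ⟨S=[5]; E=∅; C=[(λloop. ((λx. (x x)) (λx. (x x)))) :: AP]; D=∅⟩
t=3: ⟨S=[clo(λloop. ((λx. (x x)) (λx. (x x))), ∅) :: 5]; E=∅; C=[AP]; D=∅⟩
t=4: ⟨S=∅; E={loop↦5}; C=[((λx. (x x)) (λx. (x x)))]; D=[(∅, ∅, ∅)]⟩
t=5: ⟨S=∅; E={loop↦5}; C=[(λx. (x x)) :: (λx. (x x)) :: AP]; D=[(∅, ∅, ∅)]⟩
t=6: ⟨S=[clo(λx. (x x), {loop↦5})]; E={loop↦5}; C=[(λx. (x x)) :: AP]; D=[(∅, ∅, ∅)]⟩
t=7: ⟨S=[clo(λx. (x x), {loop↦5}) :: clo(λx. (x x), {loop↦5})]; E={loop↦5}; C=[AP]; D=[(∅, ∅, ∅)]⟩
t=8: ⟨S=∅; E={x↦clo(λx. (x x), {loop↦5}), loop↦5}; C=[(x x)]; D=[(∅, {loop↦5}, ∅) :: (∅, ∅, ∅)]⟩
t=9: ⟨S=∅; E={x↦clo(λx. (x x), {loop↦5}), loop↦5}; C=[x :: x :: AP]; D=[(∅, {loop↦5}, ∅) :: (∅, ∅, ∅)]⟩
t=10: ⟨S=[clo(λx. (x x), {loop↦5})]; E={x↦clo(λx. (x x), {loop↦5}), loop↦5}; C=[x :: AP]; D=[(∅, {loop↦5}, ∅) :: (∅, ∅, ∅)]⟩
t=11: ⟨S=[clo(λx. (x x), {loop↦5}) :: clo(λx. (x x), {loop↦5})]; E={x↦clo(λx. (x x), {loop↦5}), loop↦5}; C=[AP]; D=[(∅, {loop↦5}, ∅) :: (∅, ∅, ∅)]⟩
t=12: ⟨S=∅; E={x↦clo(λx. (x x), {loop↦5}), loop↦5}; C=[(x x)]; D=[(∅, {x↦clo(λx. (x x), {loop↦5}), loop↦5}, ∅) :: (∅, {loop↦5}, ∅) :: (∅, ∅, ∅)]⟩
t=13: ⟨S=∅; E={x↦clo(λx. (x x), {loop↦5}), loop↦5}; C=[x :: x :: AP]; D=[(∅, {x↦clo(λx. (x x), {loop↦5}), loop↦5}, ∅) :: (∅, {loop↦5}, ∅) :: (∅, ∅, ∅)]⟩
→ 13 transitions taken and the configuration is still not final: no result within 13 steps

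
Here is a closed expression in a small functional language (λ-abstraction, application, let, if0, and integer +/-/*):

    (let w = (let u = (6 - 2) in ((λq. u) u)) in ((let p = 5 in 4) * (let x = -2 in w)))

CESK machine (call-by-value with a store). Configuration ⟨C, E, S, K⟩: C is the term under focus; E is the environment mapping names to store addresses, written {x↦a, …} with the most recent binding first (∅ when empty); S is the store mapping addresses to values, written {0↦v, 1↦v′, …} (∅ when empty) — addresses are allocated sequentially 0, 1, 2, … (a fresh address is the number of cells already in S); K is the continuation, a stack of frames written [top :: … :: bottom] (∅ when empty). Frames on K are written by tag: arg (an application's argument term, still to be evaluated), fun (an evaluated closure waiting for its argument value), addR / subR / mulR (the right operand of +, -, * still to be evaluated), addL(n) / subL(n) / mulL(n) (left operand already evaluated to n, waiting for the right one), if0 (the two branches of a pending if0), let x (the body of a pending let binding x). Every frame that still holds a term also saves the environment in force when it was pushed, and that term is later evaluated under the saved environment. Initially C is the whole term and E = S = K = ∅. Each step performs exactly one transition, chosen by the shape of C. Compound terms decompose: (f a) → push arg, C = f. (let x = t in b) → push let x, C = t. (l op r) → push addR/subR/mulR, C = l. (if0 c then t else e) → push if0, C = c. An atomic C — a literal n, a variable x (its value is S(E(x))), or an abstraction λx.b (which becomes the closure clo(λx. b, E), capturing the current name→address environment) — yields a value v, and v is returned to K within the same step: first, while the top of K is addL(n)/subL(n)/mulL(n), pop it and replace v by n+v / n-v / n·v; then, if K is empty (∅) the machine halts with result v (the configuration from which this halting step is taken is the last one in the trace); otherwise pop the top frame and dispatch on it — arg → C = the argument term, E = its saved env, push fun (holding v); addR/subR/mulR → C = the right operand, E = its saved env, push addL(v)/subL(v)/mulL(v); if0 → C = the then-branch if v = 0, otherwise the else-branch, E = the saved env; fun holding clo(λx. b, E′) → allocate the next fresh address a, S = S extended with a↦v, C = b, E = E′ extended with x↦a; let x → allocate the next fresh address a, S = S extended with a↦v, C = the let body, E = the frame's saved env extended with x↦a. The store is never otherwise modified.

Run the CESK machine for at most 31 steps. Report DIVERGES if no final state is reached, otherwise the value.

Answer: 16

Machine steps:
t=0: ⟨C=(let w = (let u = (6 - 2) in ((λq. u) u)) in ((let p = 5 in 4) * (let x = -2 in w))); E=∅; S=∅; K=∅⟩
t=1: ⟨C=(let u = (6 - 2) in ((λq. u) u)); E=∅; S=∅; K=[let w]⟩
t=2: ⟨C=(6 - 2); E=∅; S=∅; K=[let u :: let w]⟩
t=3: ⟨C=6; E=∅; S=∅; K=[subR :: let u :: let w]⟩
t=4: ⟨C=2; E=∅; S=∅; K=[subL(6) :: let u :: let w]⟩
t=5: ⟨C=((λq. u) u); E={u↦0}; S={0↦4}; K=[let w]⟩
t=6: ⟨C=(λq. u); E={u↦0}; S={0↦4}; K=[arg :: let w]⟩
t=7: ⟨C=u; E={u↦0}; S={0↦4}; K=[fun :: let w]⟩
t=8: ⟨C=u; E={q↦1, u↦0}; S={0↦4, 1↦4}; K=[let w]⟩
t=9: ⟨C=((let p = 5 in 4) * (let x = -2 in w)); E={w↦2}; S={0↦4, 1↦4, 2↦4}; K=∅⟩
t=10: ⟨C=(let p = 5 in 4); E={w↦2}; S={0↦4, 1↦4, 2↦4}; K=[mulR]⟩
t=11: ⟨C=5; E={w↦2}; S={0↦4, 1↦4, 2↦4}; K=[let p :: mulR]⟩
t=12: ⟨C=4; E={p↦3, w↦2}; S={0↦4, 1↦4, 2↦4, 3↦5}; K=[mulR]⟩
t=13: ⟨C=(let x = -2 in w); E={w↦2}; S={0↦4, 1↦4, 2↦4, 3↦5}; K=[mulL(4)]⟩
t=14: ⟨C=-2; E={w↦2}; S={0↦4, 1↦4, 2↦4, 3↦5}; K=[let x :: mulL(4)]⟩
t=15: ⟨C=w; E={x↦4, w↦2}; S={0↦4, 1↦4, 2↦4, 3↦5, 4↦-2}; K=[mulL(4)]⟩
→ final value 16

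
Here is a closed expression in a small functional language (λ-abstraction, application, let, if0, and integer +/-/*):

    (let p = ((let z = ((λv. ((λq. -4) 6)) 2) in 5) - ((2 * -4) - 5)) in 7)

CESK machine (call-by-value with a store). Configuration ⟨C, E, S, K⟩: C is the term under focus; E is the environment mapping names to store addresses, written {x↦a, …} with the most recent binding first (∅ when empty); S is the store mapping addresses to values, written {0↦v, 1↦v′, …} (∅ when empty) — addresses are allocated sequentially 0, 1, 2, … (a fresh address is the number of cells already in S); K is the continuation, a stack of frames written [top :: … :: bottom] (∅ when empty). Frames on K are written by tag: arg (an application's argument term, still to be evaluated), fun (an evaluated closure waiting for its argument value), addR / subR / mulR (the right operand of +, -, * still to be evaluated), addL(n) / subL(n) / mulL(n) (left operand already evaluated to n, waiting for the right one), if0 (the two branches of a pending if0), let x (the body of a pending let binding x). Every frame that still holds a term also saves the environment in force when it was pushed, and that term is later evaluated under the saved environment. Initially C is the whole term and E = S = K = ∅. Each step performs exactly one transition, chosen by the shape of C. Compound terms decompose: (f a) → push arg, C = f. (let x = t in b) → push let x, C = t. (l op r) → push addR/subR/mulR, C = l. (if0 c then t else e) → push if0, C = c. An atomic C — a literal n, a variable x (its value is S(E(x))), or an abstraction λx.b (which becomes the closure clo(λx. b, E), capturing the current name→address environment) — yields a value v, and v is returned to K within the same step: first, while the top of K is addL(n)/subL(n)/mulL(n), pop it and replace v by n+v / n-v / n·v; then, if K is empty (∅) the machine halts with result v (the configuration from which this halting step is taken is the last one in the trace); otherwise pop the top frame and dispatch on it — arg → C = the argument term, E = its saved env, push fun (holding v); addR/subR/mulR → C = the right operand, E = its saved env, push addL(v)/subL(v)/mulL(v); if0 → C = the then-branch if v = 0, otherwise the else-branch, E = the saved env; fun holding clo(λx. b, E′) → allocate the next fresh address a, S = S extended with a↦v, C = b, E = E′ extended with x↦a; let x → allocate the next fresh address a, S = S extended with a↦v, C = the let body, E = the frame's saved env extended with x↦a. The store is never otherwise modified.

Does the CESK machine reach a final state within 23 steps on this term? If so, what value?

[0] <C=(let p = ((let z = ((λv. ((λq. -4) 6)) 2) in 5) - ((2 * -4) - 5)) in 7), E=∅, S=∅, K=∅>
[1] <C=((let z = ((λv. ((λq. -4) 6)) 2) in 5) - ((2 * -4) - 5)), E=∅, S=∅, K=[let p]>
[2] <C=(let z = ((λv. ((λq. -4) 6)) 2) in 5), E=∅, S=∅, K=[subR :: let p]>
[3] <C=((λv. ((λq. -4) 6)) 2), E=∅, S=∅, K=[let z :: subR :: let p]>
[4] <C=(λv. ((λq. -4) 6)), E=∅, S=∅, K=[arg :: let z :: subR :: let p]>
[5] <C=2, E=∅, S=∅, K=[fun :: let z :: subR :: let p]>
[6] <C=((λq. -4) 6), E={v↦0}, S={0↦2}, K=[let z :: subR :: let p]>
[7] <C=(λq. -4), E={v↦0}, S={0↦2}, K=[arg :: let z :: subR :: let p]>
[8] <C=6, E={v↦0}, S={0↦2}, K=[fun :: let z :: subR :: let p]>
[9] <C=-4, E={q↦1, v↦0}, S={0↦2, 1↦6}, K=[let z :: subR :: let p]>
[10] <C=5, E={z↦2}, S={0↦2, 1↦6, 2↦-4}, K=[subR :: let p]>
[11] <C=((2 * -4) - 5), E=∅, S={0↦2, 1↦6, 2↦-4}, K=[subL(5) :: let p]>
[12] <C=(2 * -4), E=∅, S={0↦2, 1↦6, 2↦-4}, K=[subR :: subL(5) :: let p]>
[13] <C=2, E=∅, S={0↦2, 1↦6, 2↦-4}, K=[mulR :: subR :: subL(5) :: let p]>
[14] <C=-4, E=∅, S={0↦2, 1↦6, 2↦-4}, K=[mulL(2) :: subR :: subL(5) :: let p]>
[15] <C=5, E=∅, S={0↦2, 1↦6, 2↦-4}, K=[subL(-8) :: subL(5) :: let p]>
[16] <C=7, E={p↦3}, S={0↦2, 1↦6, 2↦-4, 3↦18}, K=∅>
→ final value 7

Answer: 7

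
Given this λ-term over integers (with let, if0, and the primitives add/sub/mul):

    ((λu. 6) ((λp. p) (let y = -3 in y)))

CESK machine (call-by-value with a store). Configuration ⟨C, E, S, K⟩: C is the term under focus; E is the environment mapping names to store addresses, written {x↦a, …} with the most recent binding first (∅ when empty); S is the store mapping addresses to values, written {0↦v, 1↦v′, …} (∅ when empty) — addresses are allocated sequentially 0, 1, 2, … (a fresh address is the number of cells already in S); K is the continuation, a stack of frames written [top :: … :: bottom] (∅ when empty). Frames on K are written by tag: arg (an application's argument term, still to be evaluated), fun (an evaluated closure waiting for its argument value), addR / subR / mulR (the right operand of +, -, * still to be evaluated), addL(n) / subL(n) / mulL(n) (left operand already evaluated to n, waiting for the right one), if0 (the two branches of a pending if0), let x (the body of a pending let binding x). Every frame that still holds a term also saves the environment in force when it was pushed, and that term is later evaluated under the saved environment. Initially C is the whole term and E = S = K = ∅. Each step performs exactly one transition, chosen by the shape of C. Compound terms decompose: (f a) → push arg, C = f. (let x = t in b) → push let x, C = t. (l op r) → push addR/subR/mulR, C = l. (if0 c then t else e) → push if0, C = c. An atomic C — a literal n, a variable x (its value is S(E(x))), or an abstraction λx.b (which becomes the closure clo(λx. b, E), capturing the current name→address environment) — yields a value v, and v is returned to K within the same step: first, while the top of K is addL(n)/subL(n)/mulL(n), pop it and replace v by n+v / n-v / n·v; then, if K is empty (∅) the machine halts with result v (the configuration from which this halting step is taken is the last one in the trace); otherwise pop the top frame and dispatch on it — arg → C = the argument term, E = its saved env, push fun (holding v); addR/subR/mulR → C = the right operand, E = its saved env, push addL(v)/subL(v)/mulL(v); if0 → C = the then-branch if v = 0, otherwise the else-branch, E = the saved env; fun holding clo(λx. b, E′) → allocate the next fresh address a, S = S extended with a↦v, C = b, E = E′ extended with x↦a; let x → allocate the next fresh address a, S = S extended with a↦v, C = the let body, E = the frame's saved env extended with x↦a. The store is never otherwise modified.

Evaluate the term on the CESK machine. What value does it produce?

Answer: 6

Machine steps:
t=0: ⟨C=((λu. 6) ((λp. p) (let y = -3 in y))); E=∅; S=∅; K=∅⟩
t=1: ⟨C=(λu. 6); E=∅; S=∅; K=[arg]⟩
t=2: ⟨C=((λp. p) (let y = -3 in y)); E=∅; S=∅; K=[fun]⟩
t=3: ⟨C=(λp. p); E=∅; S=∅; K=[arg :: fun]⟩
t=4: ⟨C=(let y = -3 in y); E=∅; S=∅; K=[fun :: fun]⟩
t=5: ⟨C=-3; E=∅; S=∅; K=[let y :: fun :: fun]⟩
t=6: ⟨C=y; E={y↦0}; S={0↦-3}; K=[fun :: fun]⟩
t=7: ⟨C=p; E={p↦1}; S={0↦-3, 1↦-3}; K=[fun]⟩
t=8: ⟨C=6; E={u↦2}; S={0↦-3, 1↦-3, 2↦-3}; K=∅⟩
→ final value 6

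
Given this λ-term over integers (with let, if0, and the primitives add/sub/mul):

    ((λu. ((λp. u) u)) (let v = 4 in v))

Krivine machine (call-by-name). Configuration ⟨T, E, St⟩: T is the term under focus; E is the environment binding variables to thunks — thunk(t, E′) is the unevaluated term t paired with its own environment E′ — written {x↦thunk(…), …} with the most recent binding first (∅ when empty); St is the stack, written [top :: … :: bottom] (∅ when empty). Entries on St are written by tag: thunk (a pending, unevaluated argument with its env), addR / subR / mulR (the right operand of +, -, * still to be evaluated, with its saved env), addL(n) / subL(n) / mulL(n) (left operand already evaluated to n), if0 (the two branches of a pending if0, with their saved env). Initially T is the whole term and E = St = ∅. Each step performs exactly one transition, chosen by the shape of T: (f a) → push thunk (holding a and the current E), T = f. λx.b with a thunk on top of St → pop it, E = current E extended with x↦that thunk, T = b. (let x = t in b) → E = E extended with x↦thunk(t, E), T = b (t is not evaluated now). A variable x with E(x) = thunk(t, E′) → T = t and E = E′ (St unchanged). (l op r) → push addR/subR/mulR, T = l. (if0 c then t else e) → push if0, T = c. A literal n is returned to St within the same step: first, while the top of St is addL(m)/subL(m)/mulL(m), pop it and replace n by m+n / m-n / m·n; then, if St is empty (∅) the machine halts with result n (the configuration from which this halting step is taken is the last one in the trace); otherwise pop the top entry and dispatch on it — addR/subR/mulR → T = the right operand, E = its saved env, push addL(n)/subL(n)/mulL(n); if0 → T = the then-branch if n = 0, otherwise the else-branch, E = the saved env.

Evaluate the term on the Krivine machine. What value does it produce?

Answer: 4

Execution trace:
step 0: [T=((λu. ((λp. u) u)) (let v = 4 in v)) | E=∅ | St=∅]
step 1: [T=(λu. ((λp. u) u)) | E=∅ | St=[thunk]]
step 2: [T=((λp. u) u) | E={u↦thunk((let v = 4 in v), ∅)} | St=∅]
step 3: [T=(λp. u) | E={u↦thunk((let v = 4 in v), ∅)} | St=[thunk]]
step 4: [T=u | E={p↦thunk(u, {u↦thunk((let v = 4 in v), ∅)}), u↦thunk((let v = 4 in v), ∅)} | St=∅]
step 5: [T=(let v = 4 in v) | E=∅ | St=∅]
step 6: [T=v | E={v↦thunk(4, ∅)} | St=∅]
step 7: [T=4 | E=∅ | St=∅]
→ final value 4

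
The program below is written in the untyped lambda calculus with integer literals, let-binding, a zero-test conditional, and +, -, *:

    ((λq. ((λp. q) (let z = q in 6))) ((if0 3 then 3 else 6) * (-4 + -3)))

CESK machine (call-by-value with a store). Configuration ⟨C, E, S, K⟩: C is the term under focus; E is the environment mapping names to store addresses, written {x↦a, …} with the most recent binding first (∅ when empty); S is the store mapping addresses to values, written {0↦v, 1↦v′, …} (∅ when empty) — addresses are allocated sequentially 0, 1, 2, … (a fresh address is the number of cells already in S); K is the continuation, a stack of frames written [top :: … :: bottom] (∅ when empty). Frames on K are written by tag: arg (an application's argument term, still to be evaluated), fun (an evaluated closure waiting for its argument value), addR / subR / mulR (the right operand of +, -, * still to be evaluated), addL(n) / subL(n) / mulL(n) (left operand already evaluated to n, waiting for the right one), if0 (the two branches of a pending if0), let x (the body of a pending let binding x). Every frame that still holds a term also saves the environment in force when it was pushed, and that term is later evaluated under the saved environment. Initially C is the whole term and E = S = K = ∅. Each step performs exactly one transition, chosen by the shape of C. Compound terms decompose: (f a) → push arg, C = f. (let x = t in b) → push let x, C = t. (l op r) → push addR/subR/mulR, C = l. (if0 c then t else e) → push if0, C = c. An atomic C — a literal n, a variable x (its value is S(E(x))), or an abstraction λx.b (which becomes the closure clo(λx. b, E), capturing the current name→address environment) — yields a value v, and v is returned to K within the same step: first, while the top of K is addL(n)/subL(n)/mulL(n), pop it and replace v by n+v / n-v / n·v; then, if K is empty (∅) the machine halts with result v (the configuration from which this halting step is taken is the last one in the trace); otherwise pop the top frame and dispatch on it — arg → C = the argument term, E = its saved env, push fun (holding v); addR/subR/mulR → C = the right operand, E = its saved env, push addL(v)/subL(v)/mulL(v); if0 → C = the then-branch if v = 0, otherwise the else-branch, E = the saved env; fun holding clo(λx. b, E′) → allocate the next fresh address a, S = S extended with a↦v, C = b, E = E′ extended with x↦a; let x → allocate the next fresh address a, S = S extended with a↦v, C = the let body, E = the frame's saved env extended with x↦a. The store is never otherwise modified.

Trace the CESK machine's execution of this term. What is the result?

Answer: -42

Execution trace:
[0] ⟨C=((λq. ((λp. q) (let z = q in 6))) ((if0 3 then 3 else 6) * (-4 + -3))); E=∅; S=∅; K=∅⟩
[1] ⟨C=(λq. ((λp. q) (let z = q in 6))); E=∅; S=∅; K=[arg]⟩
[2] ⟨C=((if0 3 then 3 else 6) * (-4 + -3)); E=∅; S=∅; K=[fun]⟩
[3] ⟨C=(if0 3 then 3 else 6); E=∅; S=∅; K=[mulR :: fun]⟩
[4] ⟨C=3; E=∅; S=∅; K=[if0 :: mulR :: fun]⟩
[5] ⟨C=6; E=∅; S=∅; K=[mulR :: fun]⟩
[6] ⟨C=(-4 + -3); E=∅; S=∅; K=[mulL(6) :: fun]⟩
[7] ⟨C=-4; E=∅; S=∅; K=[addR :: mulL(6) :: fun]⟩
[8] ⟨C=-3; E=∅; S=∅; K=[addL(-4) :: mulL(6) :: fun]⟩
[9] ⟨C=((λp. q) (let z = q in 6)); E={q↦0}; S={0↦-42}; K=∅⟩
[10] ⟨C=(λp. q); E={q↦0}; S={0↦-42}; K=[arg]⟩
[11] ⟨C=(let z = q in 6); E={q↦0}; S={0↦-42}; K=[fun]⟩
[12] ⟨C=q; E={q↦0}; S={0↦-42}; K=[let z :: fun]⟩
[13] ⟨C=6; E={z↦1, q↦0}; S={0↦-42, 1↦-42}; K=[fun]⟩
[14] ⟨C=q; E={p↦2, q↦0}; S={0↦-42, 1↦-42, 2↦6}; K=∅⟩
→ final value -42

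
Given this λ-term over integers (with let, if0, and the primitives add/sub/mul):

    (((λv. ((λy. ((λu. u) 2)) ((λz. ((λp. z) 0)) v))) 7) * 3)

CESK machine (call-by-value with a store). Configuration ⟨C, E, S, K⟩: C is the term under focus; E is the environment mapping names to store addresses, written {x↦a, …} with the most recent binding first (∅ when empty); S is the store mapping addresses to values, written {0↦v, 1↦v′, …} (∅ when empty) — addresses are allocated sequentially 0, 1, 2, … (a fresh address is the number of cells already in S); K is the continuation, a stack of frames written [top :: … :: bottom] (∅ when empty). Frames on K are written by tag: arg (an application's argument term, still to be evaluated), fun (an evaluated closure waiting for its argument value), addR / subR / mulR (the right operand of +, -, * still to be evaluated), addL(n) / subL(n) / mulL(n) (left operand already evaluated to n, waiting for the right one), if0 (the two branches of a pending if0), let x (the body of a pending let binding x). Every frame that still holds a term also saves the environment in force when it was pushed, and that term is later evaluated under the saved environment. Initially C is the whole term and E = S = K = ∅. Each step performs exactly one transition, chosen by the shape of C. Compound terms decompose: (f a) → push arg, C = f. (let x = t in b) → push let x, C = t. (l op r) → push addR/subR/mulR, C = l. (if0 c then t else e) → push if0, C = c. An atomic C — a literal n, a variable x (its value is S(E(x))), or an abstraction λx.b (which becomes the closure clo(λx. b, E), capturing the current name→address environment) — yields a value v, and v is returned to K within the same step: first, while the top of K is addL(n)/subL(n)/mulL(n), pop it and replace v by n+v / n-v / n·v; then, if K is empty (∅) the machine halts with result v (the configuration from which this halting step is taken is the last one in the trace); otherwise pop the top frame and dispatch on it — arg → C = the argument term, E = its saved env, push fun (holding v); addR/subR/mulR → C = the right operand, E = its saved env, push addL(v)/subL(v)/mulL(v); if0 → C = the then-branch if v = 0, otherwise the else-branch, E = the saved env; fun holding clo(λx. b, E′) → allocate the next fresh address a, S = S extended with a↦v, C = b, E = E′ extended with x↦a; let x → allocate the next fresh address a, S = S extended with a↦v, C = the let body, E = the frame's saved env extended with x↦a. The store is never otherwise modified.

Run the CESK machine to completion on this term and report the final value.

Answer: 6

Derivation:
t=0: ⟨C=(((λv. ((λy. ((λu. u) 2)) ((λz. ((λp. z) 0)) v))) 7) * 3); E=∅; S=∅; K=∅⟩
t=1: ⟨C=((λv. ((λy. ((λu. u) 2)) ((λz. ((λp. z) 0)) v))) 7); E=∅; S=∅; K=[mulR]⟩
t=2: ⟨C=(λv. ((λy. ((λu. u) 2)) ((λz. ((λp. z) 0)) v))); E=∅; S=∅; K=[arg :: mulR]⟩
t=3: ⟨C=7; E=∅; S=∅; K=[fun :: mulR]⟩
t=4: ⟨C=((λy. ((λu. u) 2)) ((λz. ((λp. z) 0)) v)); E={v↦0}; S={0↦7}; K=[mulR]⟩
t=5: ⟨C=(λy. ((λu. u) 2)); E={v↦0}; S={0↦7}; K=[arg :: mulR]⟩
t=6: ⟨C=((λz. ((λp. z) 0)) v); E={v↦0}; S={0↦7}; K=[fun :: mulR]⟩
t=7: ⟨C=(λz. ((λp. z) 0)); E={v↦0}; S={0↦7}; K=[arg :: fun :: mulR]⟩
t=8: ⟨C=v; E={v↦0}; S={0↦7}; K=[fun :: fun :: mulR]⟩
t=9: ⟨C=((λp. z) 0); E={z↦1, v↦0}; S={0↦7, 1↦7}; K=[fun :: mulR]⟩
t=10: ⟨C=(λp. z); E={z↦1, v↦0}; S={0↦7, 1↦7}; K=[arg :: fun :: mulR]⟩
t=11: ⟨C=0; E={z↦1, v↦0}; S={0↦7, 1↦7}; K=[fun :: fun :: mulR]⟩
t=12: ⟨C=z; E={p↦2, z↦1, v↦0}; S={0↦7, 1↦7, 2↦0}; K=[fun :: mulR]⟩
t=13: ⟨C=((λu. u) 2); E={y↦3, v↦0}; S={0↦7, 1↦7, 2↦0, 3↦7}; K=[mulR]⟩
t=14: ⟨C=(λu. u); E={y↦3, v↦0}; S={0↦7, 1↦7, 2↦0, 3↦7}; K=[arg :: mulR]⟩
t=15: ⟨C=2; E={y↦3, v↦0}; S={0↦7, 1↦7, 2↦0, 3↦7}; K=[fun :: mulR]⟩
t=16: ⟨C=u; E={u↦4, y↦3, v↦0}; S={0↦7, 1↦7, 2↦0, 3↦7, 4↦2}; K=[mulR]⟩
t=17: ⟨C=3; E=∅; S={0↦7, 1↦7, 2↦0, 3↦7, 4↦2}; K=[mulL(2)]⟩
→ final value 6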